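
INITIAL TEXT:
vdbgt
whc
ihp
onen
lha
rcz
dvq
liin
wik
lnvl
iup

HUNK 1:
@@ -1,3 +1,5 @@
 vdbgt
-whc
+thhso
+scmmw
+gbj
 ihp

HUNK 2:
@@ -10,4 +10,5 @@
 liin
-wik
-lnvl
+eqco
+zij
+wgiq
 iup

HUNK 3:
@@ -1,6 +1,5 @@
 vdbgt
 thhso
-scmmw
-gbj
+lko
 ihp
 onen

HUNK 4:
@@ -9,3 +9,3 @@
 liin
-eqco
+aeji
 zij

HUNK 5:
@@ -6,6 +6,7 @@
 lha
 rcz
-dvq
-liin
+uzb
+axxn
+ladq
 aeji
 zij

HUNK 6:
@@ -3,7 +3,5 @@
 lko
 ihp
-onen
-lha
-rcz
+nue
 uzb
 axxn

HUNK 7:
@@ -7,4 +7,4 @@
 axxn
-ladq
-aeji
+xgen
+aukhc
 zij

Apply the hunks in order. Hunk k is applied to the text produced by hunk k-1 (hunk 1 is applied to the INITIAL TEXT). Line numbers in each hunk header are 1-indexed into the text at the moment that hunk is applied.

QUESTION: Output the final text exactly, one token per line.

Hunk 1: at line 1 remove [whc] add [thhso,scmmw,gbj] -> 13 lines: vdbgt thhso scmmw gbj ihp onen lha rcz dvq liin wik lnvl iup
Hunk 2: at line 10 remove [wik,lnvl] add [eqco,zij,wgiq] -> 14 lines: vdbgt thhso scmmw gbj ihp onen lha rcz dvq liin eqco zij wgiq iup
Hunk 3: at line 1 remove [scmmw,gbj] add [lko] -> 13 lines: vdbgt thhso lko ihp onen lha rcz dvq liin eqco zij wgiq iup
Hunk 4: at line 9 remove [eqco] add [aeji] -> 13 lines: vdbgt thhso lko ihp onen lha rcz dvq liin aeji zij wgiq iup
Hunk 5: at line 6 remove [dvq,liin] add [uzb,axxn,ladq] -> 14 lines: vdbgt thhso lko ihp onen lha rcz uzb axxn ladq aeji zij wgiq iup
Hunk 6: at line 3 remove [onen,lha,rcz] add [nue] -> 12 lines: vdbgt thhso lko ihp nue uzb axxn ladq aeji zij wgiq iup
Hunk 7: at line 7 remove [ladq,aeji] add [xgen,aukhc] -> 12 lines: vdbgt thhso lko ihp nue uzb axxn xgen aukhc zij wgiq iup

Answer: vdbgt
thhso
lko
ihp
nue
uzb
axxn
xgen
aukhc
zij
wgiq
iup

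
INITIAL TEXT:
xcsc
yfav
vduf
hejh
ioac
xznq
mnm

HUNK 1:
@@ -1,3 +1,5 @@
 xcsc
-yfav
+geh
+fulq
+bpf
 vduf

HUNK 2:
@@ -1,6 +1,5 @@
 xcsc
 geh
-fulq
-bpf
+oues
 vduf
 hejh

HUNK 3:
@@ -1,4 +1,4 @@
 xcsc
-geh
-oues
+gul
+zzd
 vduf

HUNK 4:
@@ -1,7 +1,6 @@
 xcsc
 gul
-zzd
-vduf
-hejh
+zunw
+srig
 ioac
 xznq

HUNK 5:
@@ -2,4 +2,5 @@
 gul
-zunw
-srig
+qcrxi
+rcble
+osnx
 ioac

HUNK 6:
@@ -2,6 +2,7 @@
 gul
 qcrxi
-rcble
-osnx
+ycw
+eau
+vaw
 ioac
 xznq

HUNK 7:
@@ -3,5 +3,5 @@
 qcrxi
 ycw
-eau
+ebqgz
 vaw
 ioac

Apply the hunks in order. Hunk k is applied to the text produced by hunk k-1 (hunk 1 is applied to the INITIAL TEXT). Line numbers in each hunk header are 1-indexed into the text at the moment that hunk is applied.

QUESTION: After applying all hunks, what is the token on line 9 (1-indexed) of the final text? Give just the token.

Hunk 1: at line 1 remove [yfav] add [geh,fulq,bpf] -> 9 lines: xcsc geh fulq bpf vduf hejh ioac xznq mnm
Hunk 2: at line 1 remove [fulq,bpf] add [oues] -> 8 lines: xcsc geh oues vduf hejh ioac xznq mnm
Hunk 3: at line 1 remove [geh,oues] add [gul,zzd] -> 8 lines: xcsc gul zzd vduf hejh ioac xznq mnm
Hunk 4: at line 1 remove [zzd,vduf,hejh] add [zunw,srig] -> 7 lines: xcsc gul zunw srig ioac xznq mnm
Hunk 5: at line 2 remove [zunw,srig] add [qcrxi,rcble,osnx] -> 8 lines: xcsc gul qcrxi rcble osnx ioac xznq mnm
Hunk 6: at line 2 remove [rcble,osnx] add [ycw,eau,vaw] -> 9 lines: xcsc gul qcrxi ycw eau vaw ioac xznq mnm
Hunk 7: at line 3 remove [eau] add [ebqgz] -> 9 lines: xcsc gul qcrxi ycw ebqgz vaw ioac xznq mnm
Final line 9: mnm

Answer: mnm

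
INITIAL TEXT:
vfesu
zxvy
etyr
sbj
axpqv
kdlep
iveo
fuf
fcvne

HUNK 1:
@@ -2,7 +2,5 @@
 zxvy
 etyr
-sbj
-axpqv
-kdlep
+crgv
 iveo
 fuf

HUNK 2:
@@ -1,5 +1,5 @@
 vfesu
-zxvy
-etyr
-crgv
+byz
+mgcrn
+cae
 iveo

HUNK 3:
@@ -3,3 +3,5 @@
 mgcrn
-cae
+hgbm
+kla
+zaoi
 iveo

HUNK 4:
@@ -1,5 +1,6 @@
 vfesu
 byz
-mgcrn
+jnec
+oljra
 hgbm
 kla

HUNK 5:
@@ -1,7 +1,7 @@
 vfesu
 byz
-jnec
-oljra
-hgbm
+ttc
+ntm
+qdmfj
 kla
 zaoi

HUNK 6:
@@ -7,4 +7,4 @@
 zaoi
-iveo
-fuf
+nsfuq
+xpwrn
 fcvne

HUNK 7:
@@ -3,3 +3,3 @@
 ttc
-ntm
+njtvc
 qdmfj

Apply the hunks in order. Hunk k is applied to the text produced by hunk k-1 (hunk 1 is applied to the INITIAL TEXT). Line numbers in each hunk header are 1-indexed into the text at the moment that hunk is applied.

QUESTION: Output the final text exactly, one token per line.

Hunk 1: at line 2 remove [sbj,axpqv,kdlep] add [crgv] -> 7 lines: vfesu zxvy etyr crgv iveo fuf fcvne
Hunk 2: at line 1 remove [zxvy,etyr,crgv] add [byz,mgcrn,cae] -> 7 lines: vfesu byz mgcrn cae iveo fuf fcvne
Hunk 3: at line 3 remove [cae] add [hgbm,kla,zaoi] -> 9 lines: vfesu byz mgcrn hgbm kla zaoi iveo fuf fcvne
Hunk 4: at line 1 remove [mgcrn] add [jnec,oljra] -> 10 lines: vfesu byz jnec oljra hgbm kla zaoi iveo fuf fcvne
Hunk 5: at line 1 remove [jnec,oljra,hgbm] add [ttc,ntm,qdmfj] -> 10 lines: vfesu byz ttc ntm qdmfj kla zaoi iveo fuf fcvne
Hunk 6: at line 7 remove [iveo,fuf] add [nsfuq,xpwrn] -> 10 lines: vfesu byz ttc ntm qdmfj kla zaoi nsfuq xpwrn fcvne
Hunk 7: at line 3 remove [ntm] add [njtvc] -> 10 lines: vfesu byz ttc njtvc qdmfj kla zaoi nsfuq xpwrn fcvne

Answer: vfesu
byz
ttc
njtvc
qdmfj
kla
zaoi
nsfuq
xpwrn
fcvne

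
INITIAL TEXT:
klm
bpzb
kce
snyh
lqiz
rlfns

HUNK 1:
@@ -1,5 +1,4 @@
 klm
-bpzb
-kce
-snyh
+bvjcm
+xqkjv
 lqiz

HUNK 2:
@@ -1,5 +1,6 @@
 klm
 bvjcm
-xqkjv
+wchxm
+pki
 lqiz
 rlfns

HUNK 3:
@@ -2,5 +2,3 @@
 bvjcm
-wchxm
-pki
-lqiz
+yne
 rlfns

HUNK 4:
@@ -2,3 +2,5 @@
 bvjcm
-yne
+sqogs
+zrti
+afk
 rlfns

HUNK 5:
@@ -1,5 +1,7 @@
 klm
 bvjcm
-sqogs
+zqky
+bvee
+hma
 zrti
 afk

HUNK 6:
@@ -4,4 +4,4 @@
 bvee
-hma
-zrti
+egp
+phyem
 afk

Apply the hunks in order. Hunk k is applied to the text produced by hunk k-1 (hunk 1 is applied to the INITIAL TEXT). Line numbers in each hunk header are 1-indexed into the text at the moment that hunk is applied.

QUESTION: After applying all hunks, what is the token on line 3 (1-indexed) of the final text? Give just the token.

Answer: zqky

Derivation:
Hunk 1: at line 1 remove [bpzb,kce,snyh] add [bvjcm,xqkjv] -> 5 lines: klm bvjcm xqkjv lqiz rlfns
Hunk 2: at line 1 remove [xqkjv] add [wchxm,pki] -> 6 lines: klm bvjcm wchxm pki lqiz rlfns
Hunk 3: at line 2 remove [wchxm,pki,lqiz] add [yne] -> 4 lines: klm bvjcm yne rlfns
Hunk 4: at line 2 remove [yne] add [sqogs,zrti,afk] -> 6 lines: klm bvjcm sqogs zrti afk rlfns
Hunk 5: at line 1 remove [sqogs] add [zqky,bvee,hma] -> 8 lines: klm bvjcm zqky bvee hma zrti afk rlfns
Hunk 6: at line 4 remove [hma,zrti] add [egp,phyem] -> 8 lines: klm bvjcm zqky bvee egp phyem afk rlfns
Final line 3: zqky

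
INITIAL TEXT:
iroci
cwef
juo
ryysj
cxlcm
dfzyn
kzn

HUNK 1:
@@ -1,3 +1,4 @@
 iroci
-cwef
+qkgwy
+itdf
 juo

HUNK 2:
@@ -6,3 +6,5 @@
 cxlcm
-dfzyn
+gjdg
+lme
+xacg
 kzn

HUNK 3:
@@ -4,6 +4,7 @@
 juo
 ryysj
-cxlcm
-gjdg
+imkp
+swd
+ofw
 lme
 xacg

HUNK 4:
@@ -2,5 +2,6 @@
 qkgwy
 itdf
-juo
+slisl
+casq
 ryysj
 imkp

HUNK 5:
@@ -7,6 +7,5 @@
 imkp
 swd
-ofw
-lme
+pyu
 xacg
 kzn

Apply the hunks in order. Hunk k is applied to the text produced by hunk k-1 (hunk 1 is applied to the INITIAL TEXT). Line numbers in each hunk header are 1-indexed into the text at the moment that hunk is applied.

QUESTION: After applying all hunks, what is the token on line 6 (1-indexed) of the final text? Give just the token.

Answer: ryysj

Derivation:
Hunk 1: at line 1 remove [cwef] add [qkgwy,itdf] -> 8 lines: iroci qkgwy itdf juo ryysj cxlcm dfzyn kzn
Hunk 2: at line 6 remove [dfzyn] add [gjdg,lme,xacg] -> 10 lines: iroci qkgwy itdf juo ryysj cxlcm gjdg lme xacg kzn
Hunk 3: at line 4 remove [cxlcm,gjdg] add [imkp,swd,ofw] -> 11 lines: iroci qkgwy itdf juo ryysj imkp swd ofw lme xacg kzn
Hunk 4: at line 2 remove [juo] add [slisl,casq] -> 12 lines: iroci qkgwy itdf slisl casq ryysj imkp swd ofw lme xacg kzn
Hunk 5: at line 7 remove [ofw,lme] add [pyu] -> 11 lines: iroci qkgwy itdf slisl casq ryysj imkp swd pyu xacg kzn
Final line 6: ryysj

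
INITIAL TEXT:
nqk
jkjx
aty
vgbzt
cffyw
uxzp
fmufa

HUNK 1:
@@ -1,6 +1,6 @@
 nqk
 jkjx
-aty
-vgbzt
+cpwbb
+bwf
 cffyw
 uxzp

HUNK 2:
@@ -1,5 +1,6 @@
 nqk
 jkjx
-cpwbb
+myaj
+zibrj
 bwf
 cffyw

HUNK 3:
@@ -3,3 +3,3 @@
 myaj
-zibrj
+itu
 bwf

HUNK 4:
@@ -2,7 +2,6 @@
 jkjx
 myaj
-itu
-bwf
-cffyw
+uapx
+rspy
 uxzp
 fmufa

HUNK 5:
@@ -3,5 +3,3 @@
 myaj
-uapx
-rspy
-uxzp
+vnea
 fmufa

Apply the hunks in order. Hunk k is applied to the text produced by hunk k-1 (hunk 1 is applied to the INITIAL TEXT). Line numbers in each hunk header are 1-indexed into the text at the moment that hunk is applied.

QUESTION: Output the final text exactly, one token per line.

Answer: nqk
jkjx
myaj
vnea
fmufa

Derivation:
Hunk 1: at line 1 remove [aty,vgbzt] add [cpwbb,bwf] -> 7 lines: nqk jkjx cpwbb bwf cffyw uxzp fmufa
Hunk 2: at line 1 remove [cpwbb] add [myaj,zibrj] -> 8 lines: nqk jkjx myaj zibrj bwf cffyw uxzp fmufa
Hunk 3: at line 3 remove [zibrj] add [itu] -> 8 lines: nqk jkjx myaj itu bwf cffyw uxzp fmufa
Hunk 4: at line 2 remove [itu,bwf,cffyw] add [uapx,rspy] -> 7 lines: nqk jkjx myaj uapx rspy uxzp fmufa
Hunk 5: at line 3 remove [uapx,rspy,uxzp] add [vnea] -> 5 lines: nqk jkjx myaj vnea fmufa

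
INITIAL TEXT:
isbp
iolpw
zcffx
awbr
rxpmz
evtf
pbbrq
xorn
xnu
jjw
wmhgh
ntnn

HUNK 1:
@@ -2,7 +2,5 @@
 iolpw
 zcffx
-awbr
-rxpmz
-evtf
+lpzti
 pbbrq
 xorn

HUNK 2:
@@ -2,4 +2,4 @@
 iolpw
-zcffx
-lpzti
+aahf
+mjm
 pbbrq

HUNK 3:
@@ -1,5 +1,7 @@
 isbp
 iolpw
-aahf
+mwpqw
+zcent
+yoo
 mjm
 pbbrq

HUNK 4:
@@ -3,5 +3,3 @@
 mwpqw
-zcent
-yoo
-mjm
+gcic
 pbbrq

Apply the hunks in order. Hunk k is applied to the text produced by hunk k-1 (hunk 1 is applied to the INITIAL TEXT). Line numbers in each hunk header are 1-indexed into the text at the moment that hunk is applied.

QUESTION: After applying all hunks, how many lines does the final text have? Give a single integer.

Hunk 1: at line 2 remove [awbr,rxpmz,evtf] add [lpzti] -> 10 lines: isbp iolpw zcffx lpzti pbbrq xorn xnu jjw wmhgh ntnn
Hunk 2: at line 2 remove [zcffx,lpzti] add [aahf,mjm] -> 10 lines: isbp iolpw aahf mjm pbbrq xorn xnu jjw wmhgh ntnn
Hunk 3: at line 1 remove [aahf] add [mwpqw,zcent,yoo] -> 12 lines: isbp iolpw mwpqw zcent yoo mjm pbbrq xorn xnu jjw wmhgh ntnn
Hunk 4: at line 3 remove [zcent,yoo,mjm] add [gcic] -> 10 lines: isbp iolpw mwpqw gcic pbbrq xorn xnu jjw wmhgh ntnn
Final line count: 10

Answer: 10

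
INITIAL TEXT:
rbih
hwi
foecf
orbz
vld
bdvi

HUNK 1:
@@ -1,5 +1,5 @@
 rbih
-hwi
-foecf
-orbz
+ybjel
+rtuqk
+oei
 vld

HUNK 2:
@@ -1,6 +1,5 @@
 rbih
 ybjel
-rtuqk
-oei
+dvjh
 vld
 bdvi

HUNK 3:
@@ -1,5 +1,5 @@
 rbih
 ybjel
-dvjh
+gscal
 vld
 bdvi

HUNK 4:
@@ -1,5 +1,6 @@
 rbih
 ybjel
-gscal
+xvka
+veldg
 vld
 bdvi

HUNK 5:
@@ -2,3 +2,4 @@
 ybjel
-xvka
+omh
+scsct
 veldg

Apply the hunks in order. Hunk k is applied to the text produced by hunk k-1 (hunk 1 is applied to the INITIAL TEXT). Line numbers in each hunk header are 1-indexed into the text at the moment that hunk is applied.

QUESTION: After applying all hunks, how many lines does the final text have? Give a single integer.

Hunk 1: at line 1 remove [hwi,foecf,orbz] add [ybjel,rtuqk,oei] -> 6 lines: rbih ybjel rtuqk oei vld bdvi
Hunk 2: at line 1 remove [rtuqk,oei] add [dvjh] -> 5 lines: rbih ybjel dvjh vld bdvi
Hunk 3: at line 1 remove [dvjh] add [gscal] -> 5 lines: rbih ybjel gscal vld bdvi
Hunk 4: at line 1 remove [gscal] add [xvka,veldg] -> 6 lines: rbih ybjel xvka veldg vld bdvi
Hunk 5: at line 2 remove [xvka] add [omh,scsct] -> 7 lines: rbih ybjel omh scsct veldg vld bdvi
Final line count: 7

Answer: 7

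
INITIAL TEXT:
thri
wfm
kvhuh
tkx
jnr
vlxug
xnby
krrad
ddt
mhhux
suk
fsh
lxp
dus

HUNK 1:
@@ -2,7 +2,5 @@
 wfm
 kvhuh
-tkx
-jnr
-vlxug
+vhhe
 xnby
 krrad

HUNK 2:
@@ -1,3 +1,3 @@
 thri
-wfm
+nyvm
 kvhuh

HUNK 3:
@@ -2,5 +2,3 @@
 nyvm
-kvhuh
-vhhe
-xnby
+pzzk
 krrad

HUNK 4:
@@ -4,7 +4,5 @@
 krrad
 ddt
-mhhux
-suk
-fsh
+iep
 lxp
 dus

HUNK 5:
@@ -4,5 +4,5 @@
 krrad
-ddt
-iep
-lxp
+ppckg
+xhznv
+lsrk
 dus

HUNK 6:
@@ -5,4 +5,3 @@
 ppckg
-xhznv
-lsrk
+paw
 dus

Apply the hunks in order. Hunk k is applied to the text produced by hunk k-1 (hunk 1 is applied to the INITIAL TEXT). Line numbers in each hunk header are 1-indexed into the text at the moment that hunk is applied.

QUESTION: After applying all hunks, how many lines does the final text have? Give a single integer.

Hunk 1: at line 2 remove [tkx,jnr,vlxug] add [vhhe] -> 12 lines: thri wfm kvhuh vhhe xnby krrad ddt mhhux suk fsh lxp dus
Hunk 2: at line 1 remove [wfm] add [nyvm] -> 12 lines: thri nyvm kvhuh vhhe xnby krrad ddt mhhux suk fsh lxp dus
Hunk 3: at line 2 remove [kvhuh,vhhe,xnby] add [pzzk] -> 10 lines: thri nyvm pzzk krrad ddt mhhux suk fsh lxp dus
Hunk 4: at line 4 remove [mhhux,suk,fsh] add [iep] -> 8 lines: thri nyvm pzzk krrad ddt iep lxp dus
Hunk 5: at line 4 remove [ddt,iep,lxp] add [ppckg,xhznv,lsrk] -> 8 lines: thri nyvm pzzk krrad ppckg xhznv lsrk dus
Hunk 6: at line 5 remove [xhznv,lsrk] add [paw] -> 7 lines: thri nyvm pzzk krrad ppckg paw dus
Final line count: 7

Answer: 7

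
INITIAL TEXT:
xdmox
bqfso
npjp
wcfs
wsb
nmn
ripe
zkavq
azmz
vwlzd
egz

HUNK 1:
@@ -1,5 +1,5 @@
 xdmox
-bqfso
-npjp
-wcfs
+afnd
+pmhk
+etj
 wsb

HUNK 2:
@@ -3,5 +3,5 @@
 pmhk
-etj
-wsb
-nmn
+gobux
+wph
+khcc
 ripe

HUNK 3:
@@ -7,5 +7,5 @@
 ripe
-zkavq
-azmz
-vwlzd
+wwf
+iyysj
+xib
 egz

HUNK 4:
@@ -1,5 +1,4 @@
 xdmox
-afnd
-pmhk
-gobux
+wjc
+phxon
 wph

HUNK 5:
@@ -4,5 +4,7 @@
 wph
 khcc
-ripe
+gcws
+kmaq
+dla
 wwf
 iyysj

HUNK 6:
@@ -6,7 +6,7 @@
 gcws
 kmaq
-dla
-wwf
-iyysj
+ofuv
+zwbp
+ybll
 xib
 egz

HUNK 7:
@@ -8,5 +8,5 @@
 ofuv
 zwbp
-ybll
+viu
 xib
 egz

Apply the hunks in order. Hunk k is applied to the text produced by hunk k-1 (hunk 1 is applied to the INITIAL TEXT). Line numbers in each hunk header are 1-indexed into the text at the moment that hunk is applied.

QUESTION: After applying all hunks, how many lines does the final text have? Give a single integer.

Answer: 12

Derivation:
Hunk 1: at line 1 remove [bqfso,npjp,wcfs] add [afnd,pmhk,etj] -> 11 lines: xdmox afnd pmhk etj wsb nmn ripe zkavq azmz vwlzd egz
Hunk 2: at line 3 remove [etj,wsb,nmn] add [gobux,wph,khcc] -> 11 lines: xdmox afnd pmhk gobux wph khcc ripe zkavq azmz vwlzd egz
Hunk 3: at line 7 remove [zkavq,azmz,vwlzd] add [wwf,iyysj,xib] -> 11 lines: xdmox afnd pmhk gobux wph khcc ripe wwf iyysj xib egz
Hunk 4: at line 1 remove [afnd,pmhk,gobux] add [wjc,phxon] -> 10 lines: xdmox wjc phxon wph khcc ripe wwf iyysj xib egz
Hunk 5: at line 4 remove [ripe] add [gcws,kmaq,dla] -> 12 lines: xdmox wjc phxon wph khcc gcws kmaq dla wwf iyysj xib egz
Hunk 6: at line 6 remove [dla,wwf,iyysj] add [ofuv,zwbp,ybll] -> 12 lines: xdmox wjc phxon wph khcc gcws kmaq ofuv zwbp ybll xib egz
Hunk 7: at line 8 remove [ybll] add [viu] -> 12 lines: xdmox wjc phxon wph khcc gcws kmaq ofuv zwbp viu xib egz
Final line count: 12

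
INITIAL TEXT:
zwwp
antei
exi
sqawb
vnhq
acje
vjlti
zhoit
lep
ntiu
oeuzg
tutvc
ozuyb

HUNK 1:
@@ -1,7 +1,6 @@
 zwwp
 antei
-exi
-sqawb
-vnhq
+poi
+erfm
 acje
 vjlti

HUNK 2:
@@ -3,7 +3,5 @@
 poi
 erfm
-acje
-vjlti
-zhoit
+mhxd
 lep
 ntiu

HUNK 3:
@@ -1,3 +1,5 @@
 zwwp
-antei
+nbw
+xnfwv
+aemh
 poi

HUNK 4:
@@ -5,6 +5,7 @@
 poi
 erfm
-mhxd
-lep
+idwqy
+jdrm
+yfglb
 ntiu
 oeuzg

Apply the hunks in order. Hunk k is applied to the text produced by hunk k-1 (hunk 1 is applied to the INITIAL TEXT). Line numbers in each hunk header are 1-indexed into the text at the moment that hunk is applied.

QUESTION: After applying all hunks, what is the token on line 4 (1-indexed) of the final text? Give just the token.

Answer: aemh

Derivation:
Hunk 1: at line 1 remove [exi,sqawb,vnhq] add [poi,erfm] -> 12 lines: zwwp antei poi erfm acje vjlti zhoit lep ntiu oeuzg tutvc ozuyb
Hunk 2: at line 3 remove [acje,vjlti,zhoit] add [mhxd] -> 10 lines: zwwp antei poi erfm mhxd lep ntiu oeuzg tutvc ozuyb
Hunk 3: at line 1 remove [antei] add [nbw,xnfwv,aemh] -> 12 lines: zwwp nbw xnfwv aemh poi erfm mhxd lep ntiu oeuzg tutvc ozuyb
Hunk 4: at line 5 remove [mhxd,lep] add [idwqy,jdrm,yfglb] -> 13 lines: zwwp nbw xnfwv aemh poi erfm idwqy jdrm yfglb ntiu oeuzg tutvc ozuyb
Final line 4: aemh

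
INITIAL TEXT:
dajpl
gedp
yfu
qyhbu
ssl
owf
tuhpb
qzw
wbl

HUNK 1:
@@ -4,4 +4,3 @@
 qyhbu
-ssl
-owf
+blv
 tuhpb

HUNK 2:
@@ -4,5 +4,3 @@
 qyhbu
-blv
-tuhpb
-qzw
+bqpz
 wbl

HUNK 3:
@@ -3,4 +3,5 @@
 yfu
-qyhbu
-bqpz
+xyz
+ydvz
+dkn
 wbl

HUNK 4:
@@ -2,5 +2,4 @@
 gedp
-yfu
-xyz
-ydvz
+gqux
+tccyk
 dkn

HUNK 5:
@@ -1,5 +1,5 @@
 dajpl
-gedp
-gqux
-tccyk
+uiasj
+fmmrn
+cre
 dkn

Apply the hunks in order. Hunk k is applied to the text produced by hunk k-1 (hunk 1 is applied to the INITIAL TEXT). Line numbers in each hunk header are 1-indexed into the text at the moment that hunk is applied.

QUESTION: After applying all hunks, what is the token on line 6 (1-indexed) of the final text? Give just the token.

Hunk 1: at line 4 remove [ssl,owf] add [blv] -> 8 lines: dajpl gedp yfu qyhbu blv tuhpb qzw wbl
Hunk 2: at line 4 remove [blv,tuhpb,qzw] add [bqpz] -> 6 lines: dajpl gedp yfu qyhbu bqpz wbl
Hunk 3: at line 3 remove [qyhbu,bqpz] add [xyz,ydvz,dkn] -> 7 lines: dajpl gedp yfu xyz ydvz dkn wbl
Hunk 4: at line 2 remove [yfu,xyz,ydvz] add [gqux,tccyk] -> 6 lines: dajpl gedp gqux tccyk dkn wbl
Hunk 5: at line 1 remove [gedp,gqux,tccyk] add [uiasj,fmmrn,cre] -> 6 lines: dajpl uiasj fmmrn cre dkn wbl
Final line 6: wbl

Answer: wbl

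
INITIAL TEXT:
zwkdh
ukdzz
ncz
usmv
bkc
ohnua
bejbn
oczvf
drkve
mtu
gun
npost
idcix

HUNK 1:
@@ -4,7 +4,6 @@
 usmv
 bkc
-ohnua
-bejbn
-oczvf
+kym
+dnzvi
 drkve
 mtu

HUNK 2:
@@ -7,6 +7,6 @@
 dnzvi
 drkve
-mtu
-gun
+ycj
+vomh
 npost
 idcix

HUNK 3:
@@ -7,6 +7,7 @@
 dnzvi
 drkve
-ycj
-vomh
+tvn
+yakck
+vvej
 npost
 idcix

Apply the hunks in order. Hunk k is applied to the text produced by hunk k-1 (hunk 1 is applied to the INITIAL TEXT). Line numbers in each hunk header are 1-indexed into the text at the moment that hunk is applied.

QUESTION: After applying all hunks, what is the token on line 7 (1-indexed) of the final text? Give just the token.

Answer: dnzvi

Derivation:
Hunk 1: at line 4 remove [ohnua,bejbn,oczvf] add [kym,dnzvi] -> 12 lines: zwkdh ukdzz ncz usmv bkc kym dnzvi drkve mtu gun npost idcix
Hunk 2: at line 7 remove [mtu,gun] add [ycj,vomh] -> 12 lines: zwkdh ukdzz ncz usmv bkc kym dnzvi drkve ycj vomh npost idcix
Hunk 3: at line 7 remove [ycj,vomh] add [tvn,yakck,vvej] -> 13 lines: zwkdh ukdzz ncz usmv bkc kym dnzvi drkve tvn yakck vvej npost idcix
Final line 7: dnzvi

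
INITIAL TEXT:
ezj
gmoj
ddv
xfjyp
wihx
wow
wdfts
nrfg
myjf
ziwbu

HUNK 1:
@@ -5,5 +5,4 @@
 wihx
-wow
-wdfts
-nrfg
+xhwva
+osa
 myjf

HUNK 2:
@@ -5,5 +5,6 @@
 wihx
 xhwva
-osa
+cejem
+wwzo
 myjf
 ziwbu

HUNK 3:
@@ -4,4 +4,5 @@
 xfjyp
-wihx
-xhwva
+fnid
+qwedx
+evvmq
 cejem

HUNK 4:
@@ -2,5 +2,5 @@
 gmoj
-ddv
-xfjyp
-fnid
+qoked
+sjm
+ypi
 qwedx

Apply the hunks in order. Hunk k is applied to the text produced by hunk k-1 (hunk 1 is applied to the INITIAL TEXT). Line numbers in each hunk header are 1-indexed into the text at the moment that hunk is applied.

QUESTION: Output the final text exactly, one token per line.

Hunk 1: at line 5 remove [wow,wdfts,nrfg] add [xhwva,osa] -> 9 lines: ezj gmoj ddv xfjyp wihx xhwva osa myjf ziwbu
Hunk 2: at line 5 remove [osa] add [cejem,wwzo] -> 10 lines: ezj gmoj ddv xfjyp wihx xhwva cejem wwzo myjf ziwbu
Hunk 3: at line 4 remove [wihx,xhwva] add [fnid,qwedx,evvmq] -> 11 lines: ezj gmoj ddv xfjyp fnid qwedx evvmq cejem wwzo myjf ziwbu
Hunk 4: at line 2 remove [ddv,xfjyp,fnid] add [qoked,sjm,ypi] -> 11 lines: ezj gmoj qoked sjm ypi qwedx evvmq cejem wwzo myjf ziwbu

Answer: ezj
gmoj
qoked
sjm
ypi
qwedx
evvmq
cejem
wwzo
myjf
ziwbu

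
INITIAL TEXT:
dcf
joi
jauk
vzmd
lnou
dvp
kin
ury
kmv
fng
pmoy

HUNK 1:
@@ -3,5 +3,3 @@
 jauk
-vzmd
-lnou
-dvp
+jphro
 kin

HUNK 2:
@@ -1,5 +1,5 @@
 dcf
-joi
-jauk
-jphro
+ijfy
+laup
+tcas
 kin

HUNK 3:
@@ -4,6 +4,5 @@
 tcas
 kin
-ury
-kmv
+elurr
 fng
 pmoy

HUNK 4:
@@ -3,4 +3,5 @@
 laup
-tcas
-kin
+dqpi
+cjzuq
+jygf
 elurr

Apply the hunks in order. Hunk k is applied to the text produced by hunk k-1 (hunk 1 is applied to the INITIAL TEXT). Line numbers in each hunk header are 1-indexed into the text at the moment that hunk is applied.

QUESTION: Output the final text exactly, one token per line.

Answer: dcf
ijfy
laup
dqpi
cjzuq
jygf
elurr
fng
pmoy

Derivation:
Hunk 1: at line 3 remove [vzmd,lnou,dvp] add [jphro] -> 9 lines: dcf joi jauk jphro kin ury kmv fng pmoy
Hunk 2: at line 1 remove [joi,jauk,jphro] add [ijfy,laup,tcas] -> 9 lines: dcf ijfy laup tcas kin ury kmv fng pmoy
Hunk 3: at line 4 remove [ury,kmv] add [elurr] -> 8 lines: dcf ijfy laup tcas kin elurr fng pmoy
Hunk 4: at line 3 remove [tcas,kin] add [dqpi,cjzuq,jygf] -> 9 lines: dcf ijfy laup dqpi cjzuq jygf elurr fng pmoy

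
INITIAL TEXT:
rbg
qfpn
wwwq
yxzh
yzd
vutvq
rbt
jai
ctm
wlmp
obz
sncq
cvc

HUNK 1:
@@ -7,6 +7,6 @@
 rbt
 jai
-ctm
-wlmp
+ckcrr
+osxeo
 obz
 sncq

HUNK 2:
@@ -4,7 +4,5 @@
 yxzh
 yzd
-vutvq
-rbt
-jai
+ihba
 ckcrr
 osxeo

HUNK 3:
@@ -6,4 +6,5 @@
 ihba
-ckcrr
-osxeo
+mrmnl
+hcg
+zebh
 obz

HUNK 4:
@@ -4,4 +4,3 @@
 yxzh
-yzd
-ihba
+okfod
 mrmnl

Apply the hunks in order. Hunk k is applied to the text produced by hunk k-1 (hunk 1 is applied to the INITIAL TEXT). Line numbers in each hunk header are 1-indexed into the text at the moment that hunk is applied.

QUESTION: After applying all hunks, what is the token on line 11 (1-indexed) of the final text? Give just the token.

Answer: cvc

Derivation:
Hunk 1: at line 7 remove [ctm,wlmp] add [ckcrr,osxeo] -> 13 lines: rbg qfpn wwwq yxzh yzd vutvq rbt jai ckcrr osxeo obz sncq cvc
Hunk 2: at line 4 remove [vutvq,rbt,jai] add [ihba] -> 11 lines: rbg qfpn wwwq yxzh yzd ihba ckcrr osxeo obz sncq cvc
Hunk 3: at line 6 remove [ckcrr,osxeo] add [mrmnl,hcg,zebh] -> 12 lines: rbg qfpn wwwq yxzh yzd ihba mrmnl hcg zebh obz sncq cvc
Hunk 4: at line 4 remove [yzd,ihba] add [okfod] -> 11 lines: rbg qfpn wwwq yxzh okfod mrmnl hcg zebh obz sncq cvc
Final line 11: cvc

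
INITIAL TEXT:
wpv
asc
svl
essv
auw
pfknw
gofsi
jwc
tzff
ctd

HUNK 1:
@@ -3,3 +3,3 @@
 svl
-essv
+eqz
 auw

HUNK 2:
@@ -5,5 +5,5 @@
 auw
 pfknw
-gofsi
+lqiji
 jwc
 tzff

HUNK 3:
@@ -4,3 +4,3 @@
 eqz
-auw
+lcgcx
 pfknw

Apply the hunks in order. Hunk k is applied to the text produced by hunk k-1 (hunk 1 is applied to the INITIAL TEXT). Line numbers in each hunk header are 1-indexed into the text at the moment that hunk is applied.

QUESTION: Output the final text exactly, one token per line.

Hunk 1: at line 3 remove [essv] add [eqz] -> 10 lines: wpv asc svl eqz auw pfknw gofsi jwc tzff ctd
Hunk 2: at line 5 remove [gofsi] add [lqiji] -> 10 lines: wpv asc svl eqz auw pfknw lqiji jwc tzff ctd
Hunk 3: at line 4 remove [auw] add [lcgcx] -> 10 lines: wpv asc svl eqz lcgcx pfknw lqiji jwc tzff ctd

Answer: wpv
asc
svl
eqz
lcgcx
pfknw
lqiji
jwc
tzff
ctd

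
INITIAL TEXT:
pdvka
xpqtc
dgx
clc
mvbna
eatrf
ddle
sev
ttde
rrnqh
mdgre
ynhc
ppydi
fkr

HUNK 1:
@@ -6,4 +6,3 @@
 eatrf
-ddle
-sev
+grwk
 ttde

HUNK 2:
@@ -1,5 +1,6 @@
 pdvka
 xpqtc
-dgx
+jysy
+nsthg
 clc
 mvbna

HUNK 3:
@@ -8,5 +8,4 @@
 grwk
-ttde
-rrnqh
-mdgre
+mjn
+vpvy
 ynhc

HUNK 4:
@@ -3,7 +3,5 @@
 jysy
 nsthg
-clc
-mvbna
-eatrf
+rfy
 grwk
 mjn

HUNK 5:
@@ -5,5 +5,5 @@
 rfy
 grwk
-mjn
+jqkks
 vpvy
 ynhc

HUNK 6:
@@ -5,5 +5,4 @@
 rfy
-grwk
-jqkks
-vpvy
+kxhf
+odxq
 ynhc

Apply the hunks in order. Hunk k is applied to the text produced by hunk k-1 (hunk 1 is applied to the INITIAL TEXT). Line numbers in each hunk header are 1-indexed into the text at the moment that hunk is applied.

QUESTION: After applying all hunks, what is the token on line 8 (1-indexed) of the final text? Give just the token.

Answer: ynhc

Derivation:
Hunk 1: at line 6 remove [ddle,sev] add [grwk] -> 13 lines: pdvka xpqtc dgx clc mvbna eatrf grwk ttde rrnqh mdgre ynhc ppydi fkr
Hunk 2: at line 1 remove [dgx] add [jysy,nsthg] -> 14 lines: pdvka xpqtc jysy nsthg clc mvbna eatrf grwk ttde rrnqh mdgre ynhc ppydi fkr
Hunk 3: at line 8 remove [ttde,rrnqh,mdgre] add [mjn,vpvy] -> 13 lines: pdvka xpqtc jysy nsthg clc mvbna eatrf grwk mjn vpvy ynhc ppydi fkr
Hunk 4: at line 3 remove [clc,mvbna,eatrf] add [rfy] -> 11 lines: pdvka xpqtc jysy nsthg rfy grwk mjn vpvy ynhc ppydi fkr
Hunk 5: at line 5 remove [mjn] add [jqkks] -> 11 lines: pdvka xpqtc jysy nsthg rfy grwk jqkks vpvy ynhc ppydi fkr
Hunk 6: at line 5 remove [grwk,jqkks,vpvy] add [kxhf,odxq] -> 10 lines: pdvka xpqtc jysy nsthg rfy kxhf odxq ynhc ppydi fkr
Final line 8: ynhc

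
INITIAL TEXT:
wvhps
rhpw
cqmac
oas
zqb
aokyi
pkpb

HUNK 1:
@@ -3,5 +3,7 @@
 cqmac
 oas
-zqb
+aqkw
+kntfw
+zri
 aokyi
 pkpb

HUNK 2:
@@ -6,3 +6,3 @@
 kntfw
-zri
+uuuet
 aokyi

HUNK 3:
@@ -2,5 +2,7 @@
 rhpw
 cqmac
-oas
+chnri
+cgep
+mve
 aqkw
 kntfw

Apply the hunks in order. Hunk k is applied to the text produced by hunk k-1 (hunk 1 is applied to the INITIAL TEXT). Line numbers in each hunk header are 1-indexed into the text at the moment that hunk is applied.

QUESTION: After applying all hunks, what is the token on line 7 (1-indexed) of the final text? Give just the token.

Answer: aqkw

Derivation:
Hunk 1: at line 3 remove [zqb] add [aqkw,kntfw,zri] -> 9 lines: wvhps rhpw cqmac oas aqkw kntfw zri aokyi pkpb
Hunk 2: at line 6 remove [zri] add [uuuet] -> 9 lines: wvhps rhpw cqmac oas aqkw kntfw uuuet aokyi pkpb
Hunk 3: at line 2 remove [oas] add [chnri,cgep,mve] -> 11 lines: wvhps rhpw cqmac chnri cgep mve aqkw kntfw uuuet aokyi pkpb
Final line 7: aqkw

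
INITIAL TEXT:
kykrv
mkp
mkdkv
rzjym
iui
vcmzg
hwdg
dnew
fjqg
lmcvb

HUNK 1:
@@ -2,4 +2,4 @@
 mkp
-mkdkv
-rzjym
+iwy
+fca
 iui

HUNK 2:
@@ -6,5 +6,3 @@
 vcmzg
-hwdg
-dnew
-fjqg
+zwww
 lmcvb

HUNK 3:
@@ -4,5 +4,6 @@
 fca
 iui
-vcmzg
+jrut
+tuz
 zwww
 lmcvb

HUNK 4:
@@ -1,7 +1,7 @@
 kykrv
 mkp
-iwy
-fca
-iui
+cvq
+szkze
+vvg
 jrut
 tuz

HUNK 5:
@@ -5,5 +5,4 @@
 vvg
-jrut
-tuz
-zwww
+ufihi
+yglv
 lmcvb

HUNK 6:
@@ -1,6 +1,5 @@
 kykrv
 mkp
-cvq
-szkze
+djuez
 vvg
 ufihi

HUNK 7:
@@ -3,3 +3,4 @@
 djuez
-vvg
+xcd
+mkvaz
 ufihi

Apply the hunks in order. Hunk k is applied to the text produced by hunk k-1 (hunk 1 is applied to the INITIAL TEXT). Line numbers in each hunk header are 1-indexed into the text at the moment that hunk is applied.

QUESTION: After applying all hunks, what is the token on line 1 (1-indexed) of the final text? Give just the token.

Hunk 1: at line 2 remove [mkdkv,rzjym] add [iwy,fca] -> 10 lines: kykrv mkp iwy fca iui vcmzg hwdg dnew fjqg lmcvb
Hunk 2: at line 6 remove [hwdg,dnew,fjqg] add [zwww] -> 8 lines: kykrv mkp iwy fca iui vcmzg zwww lmcvb
Hunk 3: at line 4 remove [vcmzg] add [jrut,tuz] -> 9 lines: kykrv mkp iwy fca iui jrut tuz zwww lmcvb
Hunk 4: at line 1 remove [iwy,fca,iui] add [cvq,szkze,vvg] -> 9 lines: kykrv mkp cvq szkze vvg jrut tuz zwww lmcvb
Hunk 5: at line 5 remove [jrut,tuz,zwww] add [ufihi,yglv] -> 8 lines: kykrv mkp cvq szkze vvg ufihi yglv lmcvb
Hunk 6: at line 1 remove [cvq,szkze] add [djuez] -> 7 lines: kykrv mkp djuez vvg ufihi yglv lmcvb
Hunk 7: at line 3 remove [vvg] add [xcd,mkvaz] -> 8 lines: kykrv mkp djuez xcd mkvaz ufihi yglv lmcvb
Final line 1: kykrv

Answer: kykrv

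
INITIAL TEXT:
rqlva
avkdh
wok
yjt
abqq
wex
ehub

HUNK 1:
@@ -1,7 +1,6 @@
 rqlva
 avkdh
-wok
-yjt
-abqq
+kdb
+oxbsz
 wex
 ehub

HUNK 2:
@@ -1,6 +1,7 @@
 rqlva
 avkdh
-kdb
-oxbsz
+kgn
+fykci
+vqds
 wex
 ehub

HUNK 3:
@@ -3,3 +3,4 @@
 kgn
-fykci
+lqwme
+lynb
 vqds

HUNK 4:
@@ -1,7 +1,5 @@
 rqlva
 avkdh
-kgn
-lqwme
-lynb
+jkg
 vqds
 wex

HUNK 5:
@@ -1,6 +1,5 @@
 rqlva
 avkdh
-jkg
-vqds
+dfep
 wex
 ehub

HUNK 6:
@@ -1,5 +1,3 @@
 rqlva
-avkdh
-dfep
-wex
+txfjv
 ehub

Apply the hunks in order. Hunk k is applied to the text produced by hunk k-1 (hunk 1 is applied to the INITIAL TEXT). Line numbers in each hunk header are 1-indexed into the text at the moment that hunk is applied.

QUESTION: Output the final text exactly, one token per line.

Hunk 1: at line 1 remove [wok,yjt,abqq] add [kdb,oxbsz] -> 6 lines: rqlva avkdh kdb oxbsz wex ehub
Hunk 2: at line 1 remove [kdb,oxbsz] add [kgn,fykci,vqds] -> 7 lines: rqlva avkdh kgn fykci vqds wex ehub
Hunk 3: at line 3 remove [fykci] add [lqwme,lynb] -> 8 lines: rqlva avkdh kgn lqwme lynb vqds wex ehub
Hunk 4: at line 1 remove [kgn,lqwme,lynb] add [jkg] -> 6 lines: rqlva avkdh jkg vqds wex ehub
Hunk 5: at line 1 remove [jkg,vqds] add [dfep] -> 5 lines: rqlva avkdh dfep wex ehub
Hunk 6: at line 1 remove [avkdh,dfep,wex] add [txfjv] -> 3 lines: rqlva txfjv ehub

Answer: rqlva
txfjv
ehub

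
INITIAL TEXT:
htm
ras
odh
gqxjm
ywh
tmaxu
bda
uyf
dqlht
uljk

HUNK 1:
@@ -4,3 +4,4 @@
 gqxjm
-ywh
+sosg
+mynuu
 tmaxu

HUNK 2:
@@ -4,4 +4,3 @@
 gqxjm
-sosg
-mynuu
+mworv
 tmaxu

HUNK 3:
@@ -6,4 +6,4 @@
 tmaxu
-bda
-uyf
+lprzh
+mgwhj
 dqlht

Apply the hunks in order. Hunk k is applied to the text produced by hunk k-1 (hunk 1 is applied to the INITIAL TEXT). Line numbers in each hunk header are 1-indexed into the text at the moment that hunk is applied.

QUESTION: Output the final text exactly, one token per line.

Answer: htm
ras
odh
gqxjm
mworv
tmaxu
lprzh
mgwhj
dqlht
uljk

Derivation:
Hunk 1: at line 4 remove [ywh] add [sosg,mynuu] -> 11 lines: htm ras odh gqxjm sosg mynuu tmaxu bda uyf dqlht uljk
Hunk 2: at line 4 remove [sosg,mynuu] add [mworv] -> 10 lines: htm ras odh gqxjm mworv tmaxu bda uyf dqlht uljk
Hunk 3: at line 6 remove [bda,uyf] add [lprzh,mgwhj] -> 10 lines: htm ras odh gqxjm mworv tmaxu lprzh mgwhj dqlht uljk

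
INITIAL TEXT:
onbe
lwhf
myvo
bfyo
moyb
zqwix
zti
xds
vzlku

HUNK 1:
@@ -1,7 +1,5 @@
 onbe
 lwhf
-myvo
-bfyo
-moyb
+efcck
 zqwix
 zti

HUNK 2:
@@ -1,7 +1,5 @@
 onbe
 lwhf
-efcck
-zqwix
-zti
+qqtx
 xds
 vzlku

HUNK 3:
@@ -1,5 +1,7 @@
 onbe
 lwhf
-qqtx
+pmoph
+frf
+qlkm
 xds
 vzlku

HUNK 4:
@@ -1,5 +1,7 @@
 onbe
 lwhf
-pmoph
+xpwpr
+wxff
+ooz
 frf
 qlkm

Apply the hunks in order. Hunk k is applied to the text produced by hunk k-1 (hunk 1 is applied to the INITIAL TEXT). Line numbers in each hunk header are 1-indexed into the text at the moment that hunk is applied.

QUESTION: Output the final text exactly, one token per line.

Hunk 1: at line 1 remove [myvo,bfyo,moyb] add [efcck] -> 7 lines: onbe lwhf efcck zqwix zti xds vzlku
Hunk 2: at line 1 remove [efcck,zqwix,zti] add [qqtx] -> 5 lines: onbe lwhf qqtx xds vzlku
Hunk 3: at line 1 remove [qqtx] add [pmoph,frf,qlkm] -> 7 lines: onbe lwhf pmoph frf qlkm xds vzlku
Hunk 4: at line 1 remove [pmoph] add [xpwpr,wxff,ooz] -> 9 lines: onbe lwhf xpwpr wxff ooz frf qlkm xds vzlku

Answer: onbe
lwhf
xpwpr
wxff
ooz
frf
qlkm
xds
vzlku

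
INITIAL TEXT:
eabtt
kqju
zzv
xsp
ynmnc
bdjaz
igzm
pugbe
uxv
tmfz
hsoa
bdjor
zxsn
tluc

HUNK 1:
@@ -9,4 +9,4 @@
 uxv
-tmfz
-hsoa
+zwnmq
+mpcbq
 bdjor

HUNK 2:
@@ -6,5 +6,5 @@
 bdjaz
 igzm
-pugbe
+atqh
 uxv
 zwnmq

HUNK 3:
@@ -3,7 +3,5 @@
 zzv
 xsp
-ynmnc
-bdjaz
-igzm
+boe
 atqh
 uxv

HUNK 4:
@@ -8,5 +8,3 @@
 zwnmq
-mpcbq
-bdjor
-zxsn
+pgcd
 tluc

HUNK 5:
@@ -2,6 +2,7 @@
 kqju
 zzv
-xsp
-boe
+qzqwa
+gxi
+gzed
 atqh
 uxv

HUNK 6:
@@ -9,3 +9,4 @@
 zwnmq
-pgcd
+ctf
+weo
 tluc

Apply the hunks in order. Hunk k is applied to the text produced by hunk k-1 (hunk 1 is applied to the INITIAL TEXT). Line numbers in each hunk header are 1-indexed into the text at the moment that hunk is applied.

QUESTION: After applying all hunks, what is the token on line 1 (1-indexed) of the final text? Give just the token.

Hunk 1: at line 9 remove [tmfz,hsoa] add [zwnmq,mpcbq] -> 14 lines: eabtt kqju zzv xsp ynmnc bdjaz igzm pugbe uxv zwnmq mpcbq bdjor zxsn tluc
Hunk 2: at line 6 remove [pugbe] add [atqh] -> 14 lines: eabtt kqju zzv xsp ynmnc bdjaz igzm atqh uxv zwnmq mpcbq bdjor zxsn tluc
Hunk 3: at line 3 remove [ynmnc,bdjaz,igzm] add [boe] -> 12 lines: eabtt kqju zzv xsp boe atqh uxv zwnmq mpcbq bdjor zxsn tluc
Hunk 4: at line 8 remove [mpcbq,bdjor,zxsn] add [pgcd] -> 10 lines: eabtt kqju zzv xsp boe atqh uxv zwnmq pgcd tluc
Hunk 5: at line 2 remove [xsp,boe] add [qzqwa,gxi,gzed] -> 11 lines: eabtt kqju zzv qzqwa gxi gzed atqh uxv zwnmq pgcd tluc
Hunk 6: at line 9 remove [pgcd] add [ctf,weo] -> 12 lines: eabtt kqju zzv qzqwa gxi gzed atqh uxv zwnmq ctf weo tluc
Final line 1: eabtt

Answer: eabtt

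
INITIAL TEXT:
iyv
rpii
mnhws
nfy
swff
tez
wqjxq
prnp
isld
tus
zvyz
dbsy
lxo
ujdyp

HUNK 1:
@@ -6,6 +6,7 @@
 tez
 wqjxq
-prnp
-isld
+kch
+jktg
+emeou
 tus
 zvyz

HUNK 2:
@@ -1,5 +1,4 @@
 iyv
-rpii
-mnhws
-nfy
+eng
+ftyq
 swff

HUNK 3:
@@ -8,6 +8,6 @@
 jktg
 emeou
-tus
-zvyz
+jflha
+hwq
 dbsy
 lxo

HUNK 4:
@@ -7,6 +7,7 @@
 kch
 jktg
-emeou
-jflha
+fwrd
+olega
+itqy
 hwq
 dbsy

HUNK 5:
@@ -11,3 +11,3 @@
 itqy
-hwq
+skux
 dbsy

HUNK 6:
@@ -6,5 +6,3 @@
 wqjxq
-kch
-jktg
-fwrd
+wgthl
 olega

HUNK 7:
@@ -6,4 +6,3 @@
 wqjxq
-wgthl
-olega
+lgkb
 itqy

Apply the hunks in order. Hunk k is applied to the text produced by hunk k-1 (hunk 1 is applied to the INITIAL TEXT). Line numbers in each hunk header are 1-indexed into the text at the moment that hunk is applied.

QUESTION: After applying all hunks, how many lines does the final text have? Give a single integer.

Answer: 12

Derivation:
Hunk 1: at line 6 remove [prnp,isld] add [kch,jktg,emeou] -> 15 lines: iyv rpii mnhws nfy swff tez wqjxq kch jktg emeou tus zvyz dbsy lxo ujdyp
Hunk 2: at line 1 remove [rpii,mnhws,nfy] add [eng,ftyq] -> 14 lines: iyv eng ftyq swff tez wqjxq kch jktg emeou tus zvyz dbsy lxo ujdyp
Hunk 3: at line 8 remove [tus,zvyz] add [jflha,hwq] -> 14 lines: iyv eng ftyq swff tez wqjxq kch jktg emeou jflha hwq dbsy lxo ujdyp
Hunk 4: at line 7 remove [emeou,jflha] add [fwrd,olega,itqy] -> 15 lines: iyv eng ftyq swff tez wqjxq kch jktg fwrd olega itqy hwq dbsy lxo ujdyp
Hunk 5: at line 11 remove [hwq] add [skux] -> 15 lines: iyv eng ftyq swff tez wqjxq kch jktg fwrd olega itqy skux dbsy lxo ujdyp
Hunk 6: at line 6 remove [kch,jktg,fwrd] add [wgthl] -> 13 lines: iyv eng ftyq swff tez wqjxq wgthl olega itqy skux dbsy lxo ujdyp
Hunk 7: at line 6 remove [wgthl,olega] add [lgkb] -> 12 lines: iyv eng ftyq swff tez wqjxq lgkb itqy skux dbsy lxo ujdyp
Final line count: 12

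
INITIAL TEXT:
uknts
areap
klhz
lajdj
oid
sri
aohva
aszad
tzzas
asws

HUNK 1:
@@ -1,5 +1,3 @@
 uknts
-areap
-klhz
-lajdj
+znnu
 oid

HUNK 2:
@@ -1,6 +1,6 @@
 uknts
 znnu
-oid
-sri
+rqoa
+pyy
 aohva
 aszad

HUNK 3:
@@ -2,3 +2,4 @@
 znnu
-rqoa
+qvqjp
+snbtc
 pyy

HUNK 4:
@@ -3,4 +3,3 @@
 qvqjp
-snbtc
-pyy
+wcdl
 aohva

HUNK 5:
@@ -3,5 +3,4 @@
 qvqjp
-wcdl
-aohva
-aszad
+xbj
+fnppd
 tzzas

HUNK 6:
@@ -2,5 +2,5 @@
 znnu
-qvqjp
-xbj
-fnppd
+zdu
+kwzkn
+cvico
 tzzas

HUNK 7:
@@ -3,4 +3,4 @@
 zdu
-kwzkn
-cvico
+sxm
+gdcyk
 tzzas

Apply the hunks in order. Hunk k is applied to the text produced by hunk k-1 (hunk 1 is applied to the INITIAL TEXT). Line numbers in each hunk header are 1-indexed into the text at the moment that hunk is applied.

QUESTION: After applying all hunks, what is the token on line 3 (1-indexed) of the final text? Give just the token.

Answer: zdu

Derivation:
Hunk 1: at line 1 remove [areap,klhz,lajdj] add [znnu] -> 8 lines: uknts znnu oid sri aohva aszad tzzas asws
Hunk 2: at line 1 remove [oid,sri] add [rqoa,pyy] -> 8 lines: uknts znnu rqoa pyy aohva aszad tzzas asws
Hunk 3: at line 2 remove [rqoa] add [qvqjp,snbtc] -> 9 lines: uknts znnu qvqjp snbtc pyy aohva aszad tzzas asws
Hunk 4: at line 3 remove [snbtc,pyy] add [wcdl] -> 8 lines: uknts znnu qvqjp wcdl aohva aszad tzzas asws
Hunk 5: at line 3 remove [wcdl,aohva,aszad] add [xbj,fnppd] -> 7 lines: uknts znnu qvqjp xbj fnppd tzzas asws
Hunk 6: at line 2 remove [qvqjp,xbj,fnppd] add [zdu,kwzkn,cvico] -> 7 lines: uknts znnu zdu kwzkn cvico tzzas asws
Hunk 7: at line 3 remove [kwzkn,cvico] add [sxm,gdcyk] -> 7 lines: uknts znnu zdu sxm gdcyk tzzas asws
Final line 3: zdu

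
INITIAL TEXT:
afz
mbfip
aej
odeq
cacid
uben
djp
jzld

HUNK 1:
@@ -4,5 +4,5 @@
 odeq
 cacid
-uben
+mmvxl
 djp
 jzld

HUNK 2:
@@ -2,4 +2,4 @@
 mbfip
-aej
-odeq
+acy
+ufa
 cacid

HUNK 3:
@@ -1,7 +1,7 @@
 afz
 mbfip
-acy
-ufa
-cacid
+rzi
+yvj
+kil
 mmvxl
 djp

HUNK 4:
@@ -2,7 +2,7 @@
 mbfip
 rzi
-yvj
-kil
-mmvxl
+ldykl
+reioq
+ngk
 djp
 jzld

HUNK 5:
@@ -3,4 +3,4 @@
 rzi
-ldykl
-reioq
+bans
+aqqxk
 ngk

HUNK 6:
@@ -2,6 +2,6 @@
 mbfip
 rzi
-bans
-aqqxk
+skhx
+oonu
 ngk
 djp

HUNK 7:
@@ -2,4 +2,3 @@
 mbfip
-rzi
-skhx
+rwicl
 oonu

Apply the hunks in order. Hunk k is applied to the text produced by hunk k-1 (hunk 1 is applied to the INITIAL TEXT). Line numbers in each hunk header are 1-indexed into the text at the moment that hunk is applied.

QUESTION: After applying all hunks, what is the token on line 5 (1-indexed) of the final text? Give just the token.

Hunk 1: at line 4 remove [uben] add [mmvxl] -> 8 lines: afz mbfip aej odeq cacid mmvxl djp jzld
Hunk 2: at line 2 remove [aej,odeq] add [acy,ufa] -> 8 lines: afz mbfip acy ufa cacid mmvxl djp jzld
Hunk 3: at line 1 remove [acy,ufa,cacid] add [rzi,yvj,kil] -> 8 lines: afz mbfip rzi yvj kil mmvxl djp jzld
Hunk 4: at line 2 remove [yvj,kil,mmvxl] add [ldykl,reioq,ngk] -> 8 lines: afz mbfip rzi ldykl reioq ngk djp jzld
Hunk 5: at line 3 remove [ldykl,reioq] add [bans,aqqxk] -> 8 lines: afz mbfip rzi bans aqqxk ngk djp jzld
Hunk 6: at line 2 remove [bans,aqqxk] add [skhx,oonu] -> 8 lines: afz mbfip rzi skhx oonu ngk djp jzld
Hunk 7: at line 2 remove [rzi,skhx] add [rwicl] -> 7 lines: afz mbfip rwicl oonu ngk djp jzld
Final line 5: ngk

Answer: ngk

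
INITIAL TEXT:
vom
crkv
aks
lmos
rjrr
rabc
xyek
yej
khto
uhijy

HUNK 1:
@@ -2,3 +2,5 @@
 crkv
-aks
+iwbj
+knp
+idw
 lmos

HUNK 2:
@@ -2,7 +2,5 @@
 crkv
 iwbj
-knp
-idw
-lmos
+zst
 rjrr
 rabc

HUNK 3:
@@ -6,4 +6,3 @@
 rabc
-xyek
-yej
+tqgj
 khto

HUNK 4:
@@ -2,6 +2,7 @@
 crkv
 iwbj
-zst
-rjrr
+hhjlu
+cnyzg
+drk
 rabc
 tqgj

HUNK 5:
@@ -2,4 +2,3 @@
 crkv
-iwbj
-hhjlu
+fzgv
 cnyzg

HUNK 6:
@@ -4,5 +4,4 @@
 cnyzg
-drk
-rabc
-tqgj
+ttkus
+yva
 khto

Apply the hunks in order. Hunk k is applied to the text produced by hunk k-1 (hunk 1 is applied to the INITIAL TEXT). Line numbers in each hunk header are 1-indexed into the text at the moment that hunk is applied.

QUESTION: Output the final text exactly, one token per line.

Hunk 1: at line 2 remove [aks] add [iwbj,knp,idw] -> 12 lines: vom crkv iwbj knp idw lmos rjrr rabc xyek yej khto uhijy
Hunk 2: at line 2 remove [knp,idw,lmos] add [zst] -> 10 lines: vom crkv iwbj zst rjrr rabc xyek yej khto uhijy
Hunk 3: at line 6 remove [xyek,yej] add [tqgj] -> 9 lines: vom crkv iwbj zst rjrr rabc tqgj khto uhijy
Hunk 4: at line 2 remove [zst,rjrr] add [hhjlu,cnyzg,drk] -> 10 lines: vom crkv iwbj hhjlu cnyzg drk rabc tqgj khto uhijy
Hunk 5: at line 2 remove [iwbj,hhjlu] add [fzgv] -> 9 lines: vom crkv fzgv cnyzg drk rabc tqgj khto uhijy
Hunk 6: at line 4 remove [drk,rabc,tqgj] add [ttkus,yva] -> 8 lines: vom crkv fzgv cnyzg ttkus yva khto uhijy

Answer: vom
crkv
fzgv
cnyzg
ttkus
yva
khto
uhijy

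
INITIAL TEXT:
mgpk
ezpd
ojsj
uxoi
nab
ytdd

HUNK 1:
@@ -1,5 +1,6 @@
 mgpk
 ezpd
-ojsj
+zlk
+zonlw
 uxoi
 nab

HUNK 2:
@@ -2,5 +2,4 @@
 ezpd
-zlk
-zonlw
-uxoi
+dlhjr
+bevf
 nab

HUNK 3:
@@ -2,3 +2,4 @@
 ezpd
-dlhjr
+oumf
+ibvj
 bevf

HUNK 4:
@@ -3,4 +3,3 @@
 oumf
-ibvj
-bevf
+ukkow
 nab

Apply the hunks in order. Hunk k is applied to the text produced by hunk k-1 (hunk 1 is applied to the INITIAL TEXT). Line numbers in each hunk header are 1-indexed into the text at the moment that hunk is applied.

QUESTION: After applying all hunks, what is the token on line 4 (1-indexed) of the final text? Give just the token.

Answer: ukkow

Derivation:
Hunk 1: at line 1 remove [ojsj] add [zlk,zonlw] -> 7 lines: mgpk ezpd zlk zonlw uxoi nab ytdd
Hunk 2: at line 2 remove [zlk,zonlw,uxoi] add [dlhjr,bevf] -> 6 lines: mgpk ezpd dlhjr bevf nab ytdd
Hunk 3: at line 2 remove [dlhjr] add [oumf,ibvj] -> 7 lines: mgpk ezpd oumf ibvj bevf nab ytdd
Hunk 4: at line 3 remove [ibvj,bevf] add [ukkow] -> 6 lines: mgpk ezpd oumf ukkow nab ytdd
Final line 4: ukkow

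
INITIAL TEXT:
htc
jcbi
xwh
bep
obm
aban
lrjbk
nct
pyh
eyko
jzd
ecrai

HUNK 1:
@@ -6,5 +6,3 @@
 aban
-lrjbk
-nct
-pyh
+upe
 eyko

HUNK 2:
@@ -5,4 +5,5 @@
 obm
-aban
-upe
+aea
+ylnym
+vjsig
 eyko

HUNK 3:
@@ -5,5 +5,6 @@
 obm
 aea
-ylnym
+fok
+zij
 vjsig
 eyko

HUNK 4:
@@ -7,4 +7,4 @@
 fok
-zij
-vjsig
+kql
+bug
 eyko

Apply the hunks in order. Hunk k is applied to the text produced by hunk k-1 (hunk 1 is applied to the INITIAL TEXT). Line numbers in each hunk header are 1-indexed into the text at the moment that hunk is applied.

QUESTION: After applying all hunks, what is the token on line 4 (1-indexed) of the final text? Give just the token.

Hunk 1: at line 6 remove [lrjbk,nct,pyh] add [upe] -> 10 lines: htc jcbi xwh bep obm aban upe eyko jzd ecrai
Hunk 2: at line 5 remove [aban,upe] add [aea,ylnym,vjsig] -> 11 lines: htc jcbi xwh bep obm aea ylnym vjsig eyko jzd ecrai
Hunk 3: at line 5 remove [ylnym] add [fok,zij] -> 12 lines: htc jcbi xwh bep obm aea fok zij vjsig eyko jzd ecrai
Hunk 4: at line 7 remove [zij,vjsig] add [kql,bug] -> 12 lines: htc jcbi xwh bep obm aea fok kql bug eyko jzd ecrai
Final line 4: bep

Answer: bep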